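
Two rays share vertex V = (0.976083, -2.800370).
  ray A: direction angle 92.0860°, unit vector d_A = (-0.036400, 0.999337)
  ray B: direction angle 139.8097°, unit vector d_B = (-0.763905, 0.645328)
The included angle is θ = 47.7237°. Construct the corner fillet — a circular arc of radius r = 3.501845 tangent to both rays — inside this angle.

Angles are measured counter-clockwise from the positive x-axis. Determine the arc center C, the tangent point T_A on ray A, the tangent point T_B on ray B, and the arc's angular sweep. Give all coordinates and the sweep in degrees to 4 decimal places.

bisector direction at 115.9478° = (-0.437553,0.899193)
center distance |VC| = r/sin(θ/2) = 3.501845/sin(23.8619°) = 8.656518
C = V + |VC|·bis = (-2.8116,4.9835)
T_A = V + ((C−V)·d_A)·d_A = V + 7.9166·d_A = (0.6879,5.1110)
T_B = V + ((C−V)·d_B)·d_B = V + 7.9166·d_B = (-5.0714,2.3084)
sweep = 180° − θ = 132.2763°

center=(-2.8116,4.9835) T_A=(0.6879,5.1110) T_B=(-5.0714,2.3084) sweep=132.2763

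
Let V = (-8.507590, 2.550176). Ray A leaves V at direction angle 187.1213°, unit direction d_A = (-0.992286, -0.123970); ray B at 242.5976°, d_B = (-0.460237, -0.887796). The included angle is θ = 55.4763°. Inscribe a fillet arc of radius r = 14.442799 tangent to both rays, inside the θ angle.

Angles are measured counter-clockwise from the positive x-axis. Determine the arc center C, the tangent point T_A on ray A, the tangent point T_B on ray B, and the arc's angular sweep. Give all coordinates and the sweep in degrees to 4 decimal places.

bisector direction at 214.8594° = (-0.820557,-0.571565)
center distance |VC| = r/sin(θ/2) = 14.442799/sin(27.7382°) = 31.030989
C = V + |VC|·bis = (-33.9703,-15.1861)
T_A = V + ((C−V)·d_A)·d_A = V + 27.4650·d_A = (-35.7608,-0.8547)
T_B = V + ((C−V)·d_B)·d_B = V + 27.4650·d_B = (-21.1480,-21.8332)
sweep = 180° − θ = 124.5237°

center=(-33.9703,-15.1861) T_A=(-35.7608,-0.8547) T_B=(-21.1480,-21.8332) sweep=124.5237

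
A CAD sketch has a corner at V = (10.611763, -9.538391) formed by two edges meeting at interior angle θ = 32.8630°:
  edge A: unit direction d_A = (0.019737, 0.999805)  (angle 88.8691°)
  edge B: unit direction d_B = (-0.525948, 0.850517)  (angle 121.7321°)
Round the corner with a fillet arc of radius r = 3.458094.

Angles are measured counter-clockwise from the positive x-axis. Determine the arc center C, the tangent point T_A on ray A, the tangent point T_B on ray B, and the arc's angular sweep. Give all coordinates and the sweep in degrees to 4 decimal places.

bisector direction at 105.3006° = (-0.263883,0.964555)
center distance |VC| = r/sin(θ/2) = 3.458094/sin(16.4315°) = 12.225080
C = V + |VC|·bis = (7.3858,2.2534)
T_A = V + ((C−V)·d_A)·d_A = V + 11.7258·d_A = (10.8432,2.1851)
T_B = V + ((C−V)·d_B)·d_B = V + 11.7258·d_B = (4.4446,0.4346)
sweep = 180° − θ = 147.1370°

center=(7.3858,2.2534) T_A=(10.8432,2.1851) T_B=(4.4446,0.4346) sweep=147.1370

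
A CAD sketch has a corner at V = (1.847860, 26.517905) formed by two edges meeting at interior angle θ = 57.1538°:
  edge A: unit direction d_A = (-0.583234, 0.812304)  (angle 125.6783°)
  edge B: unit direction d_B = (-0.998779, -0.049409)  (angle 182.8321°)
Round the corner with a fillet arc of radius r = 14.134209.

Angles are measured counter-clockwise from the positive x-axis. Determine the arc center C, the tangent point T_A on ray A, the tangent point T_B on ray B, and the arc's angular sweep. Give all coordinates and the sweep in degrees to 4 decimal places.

bisector direction at 154.2552° = (-0.900738,0.434364)
center distance |VC| = r/sin(θ/2) = 14.134209/sin(28.5769°) = 29.548590
C = V + |VC|·bis = (-24.7677,39.3527)
T_A = V + ((C−V)·d_A)·d_A = V + 25.9489·d_A = (-13.2864,47.5963)
T_B = V + ((C−V)·d_B)·d_B = V + 25.9489·d_B = (-24.0693,25.2358)
sweep = 180° − θ = 122.8462°

center=(-24.7677,39.3527) T_A=(-13.2864,47.5963) T_B=(-24.0693,25.2358) sweep=122.8462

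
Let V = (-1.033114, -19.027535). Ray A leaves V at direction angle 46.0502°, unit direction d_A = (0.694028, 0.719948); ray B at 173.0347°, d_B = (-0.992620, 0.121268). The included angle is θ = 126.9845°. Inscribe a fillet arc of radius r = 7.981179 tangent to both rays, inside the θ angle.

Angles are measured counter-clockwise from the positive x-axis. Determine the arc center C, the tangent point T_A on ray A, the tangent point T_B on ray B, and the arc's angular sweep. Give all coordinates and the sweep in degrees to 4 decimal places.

bisector direction at 109.5425° = (-0.334505,0.942394)
center distance |VC| = r/sin(θ/2) = 7.981179/sin(63.4922°) = 8.918774
C = V + |VC|·bis = (-4.0165,-10.6225)
T_A = V + ((C−V)·d_A)·d_A = V + 3.9806·d_A = (1.7295,-16.1617)
T_B = V + ((C−V)·d_B)·d_B = V + 3.9806·d_B = (-4.9844,-18.5448)
sweep = 180° − θ = 53.0155°

center=(-4.0165,-10.6225) T_A=(1.7295,-16.1617) T_B=(-4.9844,-18.5448) sweep=53.0155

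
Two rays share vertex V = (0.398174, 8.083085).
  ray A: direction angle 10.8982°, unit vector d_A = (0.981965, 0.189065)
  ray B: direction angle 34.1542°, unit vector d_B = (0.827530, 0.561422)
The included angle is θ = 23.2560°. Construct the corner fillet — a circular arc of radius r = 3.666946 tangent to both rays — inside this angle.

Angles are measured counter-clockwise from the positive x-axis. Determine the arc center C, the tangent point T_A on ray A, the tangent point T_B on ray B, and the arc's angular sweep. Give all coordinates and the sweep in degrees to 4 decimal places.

bisector direction at 22.5262° = (0.923704,0.383106)
center distance |VC| = r/sin(θ/2) = 3.666946/sin(11.6280°) = 18.193132
C = V + |VC|·bis = (17.2033,15.0530)
T_A = V + ((C−V)·d_A)·d_A = V + 17.8198·d_A = (17.8965,11.4522)
T_B = V + ((C−V)·d_B)·d_B = V + 17.8198·d_B = (15.1445,18.0875)
sweep = 180° − θ = 156.7440°

center=(17.2033,15.0530) T_A=(17.8965,11.4522) T_B=(15.1445,18.0875) sweep=156.7440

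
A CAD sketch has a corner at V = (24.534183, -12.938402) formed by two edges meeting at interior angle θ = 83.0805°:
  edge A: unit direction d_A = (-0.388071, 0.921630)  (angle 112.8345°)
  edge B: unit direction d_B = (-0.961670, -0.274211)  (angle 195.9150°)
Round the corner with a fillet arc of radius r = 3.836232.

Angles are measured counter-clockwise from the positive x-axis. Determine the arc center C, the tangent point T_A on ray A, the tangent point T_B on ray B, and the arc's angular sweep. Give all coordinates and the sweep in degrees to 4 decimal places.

bisector direction at 154.3748° = (-0.901642,0.432483)
center distance |VC| = r/sin(θ/2) = 3.836232/sin(41.5403°) = 5.784898
C = V + |VC|·bis = (19.3183,-10.4365)
T_A = V + ((C−V)·d_A)·d_A = V + 4.3299·d_A = (22.8539,-8.9478)
T_B = V + ((C−V)·d_B)·d_B = V + 4.3299·d_B = (20.3702,-14.1257)
sweep = 180° − θ = 96.9195°

center=(19.3183,-10.4365) T_A=(22.8539,-8.9478) T_B=(20.3702,-14.1257) sweep=96.9195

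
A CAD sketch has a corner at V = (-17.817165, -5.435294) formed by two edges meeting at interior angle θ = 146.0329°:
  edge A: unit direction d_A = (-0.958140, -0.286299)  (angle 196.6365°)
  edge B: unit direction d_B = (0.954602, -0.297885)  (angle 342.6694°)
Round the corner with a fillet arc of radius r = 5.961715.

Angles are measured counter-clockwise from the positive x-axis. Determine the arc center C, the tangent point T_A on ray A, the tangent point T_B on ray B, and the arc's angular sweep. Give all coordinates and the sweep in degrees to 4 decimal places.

center=(-17.8549,-11.6687) T_A=(-19.5618,-5.9566) T_B=(-16.0790,-5.9777) sweep=33.9671

bisector direction at 269.6530° = (-0.006057,-0.999982)
center distance |VC| = r/sin(θ/2) = 5.961715/sin(73.0165°) = 6.233569
C = V + |VC|·bis = (-17.8549,-11.6687)
T_A = V + ((C−V)·d_A)·d_A = V + 1.8208·d_A = (-19.5618,-5.9566)
T_B = V + ((C−V)·d_B)·d_B = V + 1.8208·d_B = (-16.0790,-5.9777)
sweep = 180° − θ = 33.9671°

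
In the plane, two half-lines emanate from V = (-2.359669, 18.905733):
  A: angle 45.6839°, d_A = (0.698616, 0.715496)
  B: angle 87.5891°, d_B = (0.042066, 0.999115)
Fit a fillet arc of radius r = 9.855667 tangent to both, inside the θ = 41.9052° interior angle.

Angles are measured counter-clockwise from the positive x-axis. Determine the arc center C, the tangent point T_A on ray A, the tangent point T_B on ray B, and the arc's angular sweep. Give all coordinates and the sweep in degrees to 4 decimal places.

center=(8.5700,44.2069) T_A=(15.6217,37.3215) T_B=(-1.2770,44.6215) sweep=138.0948

bisector direction at 66.6365° = (0.396563,0.918007)
center distance |VC| = r/sin(θ/2) = 9.855667/sin(20.9526°) = 27.560938
C = V + |VC|·bis = (8.5700,44.2069)
T_A = V + ((C−V)·d_A)·d_A = V + 25.7385·d_A = (15.6217,37.3215)
T_B = V + ((C−V)·d_B)·d_B = V + 25.7385·d_B = (-1.2770,44.6215)
sweep = 180° − θ = 138.0948°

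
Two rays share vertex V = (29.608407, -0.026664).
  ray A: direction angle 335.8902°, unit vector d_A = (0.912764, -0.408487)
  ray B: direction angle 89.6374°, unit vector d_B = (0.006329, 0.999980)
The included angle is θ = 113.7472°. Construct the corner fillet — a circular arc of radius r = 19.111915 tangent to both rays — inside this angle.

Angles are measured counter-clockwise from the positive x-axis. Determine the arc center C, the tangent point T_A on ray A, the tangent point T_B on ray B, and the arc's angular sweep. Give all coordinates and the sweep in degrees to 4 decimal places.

center=(48.7989,12.3236) T_A=(40.9919,-5.1211) T_B=(29.6873,12.4445) sweep=66.2528

bisector direction at 32.7638° = (0.840909,0.541177)
center distance |VC| = r/sin(θ/2) = 19.111915/sin(56.8736°) = 22.821096
C = V + |VC|·bis = (48.7989,12.3236)
T_A = V + ((C−V)·d_A)·d_A = V + 12.4715·d_A = (40.9919,-5.1211)
T_B = V + ((C−V)·d_B)·d_B = V + 12.4715·d_B = (29.6873,12.4445)
sweep = 180° − θ = 66.2528°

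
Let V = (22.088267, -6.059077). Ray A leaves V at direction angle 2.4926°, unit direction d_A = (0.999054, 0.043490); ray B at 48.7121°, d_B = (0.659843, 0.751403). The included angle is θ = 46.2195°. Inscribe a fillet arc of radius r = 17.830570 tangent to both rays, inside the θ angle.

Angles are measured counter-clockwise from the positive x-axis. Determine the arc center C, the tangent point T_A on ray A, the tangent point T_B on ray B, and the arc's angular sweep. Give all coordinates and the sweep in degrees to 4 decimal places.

center=(63.0568,13.5718) T_A=(63.8322,-4.2419) T_B=(49.6588,25.3372) sweep=133.7805

bisector direction at 25.6023° = (0.901815,0.432123)
center distance |VC| = r/sin(θ/2) = 17.830570/sin(23.1097°) = 45.428940
C = V + |VC|·bis = (63.0568,13.5718)
T_A = V + ((C−V)·d_A)·d_A = V + 41.7835·d_A = (63.8322,-4.2419)
T_B = V + ((C−V)·d_B)·d_B = V + 41.7835·d_B = (49.6588,25.3372)
sweep = 180° − θ = 133.7805°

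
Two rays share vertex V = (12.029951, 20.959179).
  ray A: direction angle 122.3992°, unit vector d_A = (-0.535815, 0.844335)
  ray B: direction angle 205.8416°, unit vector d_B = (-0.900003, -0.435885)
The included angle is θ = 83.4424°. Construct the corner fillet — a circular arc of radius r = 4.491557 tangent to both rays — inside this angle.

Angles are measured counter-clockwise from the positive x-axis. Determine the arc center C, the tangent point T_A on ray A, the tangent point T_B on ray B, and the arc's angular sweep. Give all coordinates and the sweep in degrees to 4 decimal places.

center=(5.5384,22.8058) T_A=(9.3308,25.2125) T_B=(7.4962,18.7634) sweep=96.5576

bisector direction at 164.1204° = (-0.961839,0.273617)
center distance |VC| = r/sin(θ/2) = 4.491557/sin(41.7212°) = 6.749080
C = V + |VC|·bis = (5.5384,22.8058)
T_A = V + ((C−V)·d_A)·d_A = V + 5.0375·d_A = (9.3308,25.2125)
T_B = V + ((C−V)·d_B)·d_B = V + 5.0375·d_B = (7.4962,18.7634)
sweep = 180° − θ = 96.5576°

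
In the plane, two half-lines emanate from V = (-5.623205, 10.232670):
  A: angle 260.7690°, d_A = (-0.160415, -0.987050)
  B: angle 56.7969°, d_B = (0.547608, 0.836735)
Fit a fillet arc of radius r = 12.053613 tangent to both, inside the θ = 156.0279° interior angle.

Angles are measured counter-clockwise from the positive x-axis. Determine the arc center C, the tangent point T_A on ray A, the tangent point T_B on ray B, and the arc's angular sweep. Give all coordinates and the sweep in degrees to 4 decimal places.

center=(5.8638,5.7732) T_A=(-6.0337,7.7068) T_B=(-4.2219,12.3739) sweep=23.9721

bisector direction at 338.7830° = (0.932216,-0.361902)
center distance |VC| = r/sin(θ/2) = 12.053613/sin(78.0139°) = 12.322261
C = V + |VC|·bis = (5.8638,5.7732)
T_A = V + ((C−V)·d_A)·d_A = V + 2.5590·d_A = (-6.0337,7.7068)
T_B = V + ((C−V)·d_B)·d_B = V + 2.5590·d_B = (-4.2219,12.3739)
sweep = 180° − θ = 23.9721°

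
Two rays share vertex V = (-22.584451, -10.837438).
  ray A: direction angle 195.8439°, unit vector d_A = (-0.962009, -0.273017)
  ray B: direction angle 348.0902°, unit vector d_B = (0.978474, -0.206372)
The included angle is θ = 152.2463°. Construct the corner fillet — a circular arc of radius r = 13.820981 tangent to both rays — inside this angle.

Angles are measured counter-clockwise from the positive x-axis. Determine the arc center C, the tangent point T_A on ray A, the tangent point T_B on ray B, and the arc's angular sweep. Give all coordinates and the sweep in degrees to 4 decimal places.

bisector direction at 271.9670° = (0.034325,-0.999411)
center distance |VC| = r/sin(θ/2) = 13.820981/sin(76.1231°) = 14.236495
C = V + |VC|·bis = (-22.0958,-25.0655)
T_A = V + ((C−V)·d_A)·d_A = V + 3.4144·d_A = (-25.8692,-11.7696)
T_B = V + ((C−V)·d_B)·d_B = V + 3.4144·d_B = (-19.2435,-11.5421)
sweep = 180° − θ = 27.7537°

center=(-22.0958,-25.0655) T_A=(-25.8692,-11.7696) T_B=(-19.2435,-11.5421) sweep=27.7537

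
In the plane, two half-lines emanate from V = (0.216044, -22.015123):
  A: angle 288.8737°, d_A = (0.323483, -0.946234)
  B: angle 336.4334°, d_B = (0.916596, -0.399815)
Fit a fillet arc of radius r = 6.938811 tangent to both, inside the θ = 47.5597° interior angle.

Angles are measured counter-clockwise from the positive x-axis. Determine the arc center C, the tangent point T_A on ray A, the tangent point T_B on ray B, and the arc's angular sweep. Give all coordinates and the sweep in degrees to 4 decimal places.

center=(11.8758,-34.6712) T_A=(5.3101,-36.9158) T_B=(14.6500,-28.3112) sweep=132.4403

bisector direction at 312.6535° = (0.677564,-0.735464)
center distance |VC| = r/sin(θ/2) = 6.938811/sin(23.7798°) = 17.208350
C = V + |VC|·bis = (11.8758,-34.6712)
T_A = V + ((C−V)·d_A)·d_A = V + 15.7474·d_A = (5.3101,-36.9158)
T_B = V + ((C−V)·d_B)·d_B = V + 15.7474·d_B = (14.6500,-28.3112)
sweep = 180° − θ = 132.4403°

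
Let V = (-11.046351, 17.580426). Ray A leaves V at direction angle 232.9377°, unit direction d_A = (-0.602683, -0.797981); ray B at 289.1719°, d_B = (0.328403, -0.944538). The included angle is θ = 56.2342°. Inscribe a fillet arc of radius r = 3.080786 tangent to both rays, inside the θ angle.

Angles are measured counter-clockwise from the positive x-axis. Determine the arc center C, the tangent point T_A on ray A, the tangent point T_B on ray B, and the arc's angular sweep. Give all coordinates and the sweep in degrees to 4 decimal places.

center=(-12.0628,11.1228) T_A=(-14.5212,12.9795) T_B=(-9.1529,12.1345) sweep=123.7658

bisector direction at 261.0548° = (-0.155490,-0.987838)
center distance |VC| = r/sin(θ/2) = 3.080786/sin(28.1171°) = 6.537128
C = V + |VC|·bis = (-12.0628,11.1228)
T_A = V + ((C−V)·d_A)·d_A = V + 5.7657·d_A = (-14.5212,12.9795)
T_B = V + ((C−V)·d_B)·d_B = V + 5.7657·d_B = (-9.1529,12.1345)
sweep = 180° − θ = 123.7658°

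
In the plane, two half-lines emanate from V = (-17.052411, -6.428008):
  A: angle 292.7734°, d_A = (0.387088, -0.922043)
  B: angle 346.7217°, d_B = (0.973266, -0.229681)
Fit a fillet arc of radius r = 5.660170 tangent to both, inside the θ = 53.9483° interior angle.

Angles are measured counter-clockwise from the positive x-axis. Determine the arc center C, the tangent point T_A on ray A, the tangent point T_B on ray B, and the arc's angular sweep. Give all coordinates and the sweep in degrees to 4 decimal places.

center=(-7.5286,-14.4912) T_A=(-12.7476,-16.6821) T_B=(-6.2286,-8.9823) sweep=126.0517

bisector direction at 319.7475° = (0.763205,-0.646157)
center distance |VC| = r/sin(θ/2) = 5.660170/sin(26.9742°) = 12.478646
C = V + |VC|·bis = (-7.5286,-14.4912)
T_A = V + ((C−V)·d_A)·d_A = V + 11.1211·d_A = (-12.7476,-16.6821)
T_B = V + ((C−V)·d_B)·d_B = V + 11.1211·d_B = (-6.2286,-8.9823)
sweep = 180° − θ = 126.0517°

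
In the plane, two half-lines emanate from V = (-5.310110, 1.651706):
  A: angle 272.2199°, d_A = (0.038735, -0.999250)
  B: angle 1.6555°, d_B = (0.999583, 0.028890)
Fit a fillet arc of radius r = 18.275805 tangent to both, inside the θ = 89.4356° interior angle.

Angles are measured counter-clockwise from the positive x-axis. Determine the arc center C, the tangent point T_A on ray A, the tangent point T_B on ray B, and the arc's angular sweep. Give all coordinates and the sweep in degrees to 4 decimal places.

center=(13.6669,-16.0833) T_A=(-4.5952,-16.7912) T_B=(13.1389,2.1849) sweep=90.5644

bisector direction at 316.9377° = (0.730612,-0.682793)
center distance |VC| = r/sin(θ/2) = 18.275805/sin(44.7178°) = 25.974137
C = V + |VC|·bis = (13.6669,-16.0833)
T_A = V + ((C−V)·d_A)·d_A = V + 18.4567·d_A = (-4.5952,-16.7912)
T_B = V + ((C−V)·d_B)·d_B = V + 18.4567·d_B = (13.1389,2.1849)
sweep = 180° − θ = 90.5644°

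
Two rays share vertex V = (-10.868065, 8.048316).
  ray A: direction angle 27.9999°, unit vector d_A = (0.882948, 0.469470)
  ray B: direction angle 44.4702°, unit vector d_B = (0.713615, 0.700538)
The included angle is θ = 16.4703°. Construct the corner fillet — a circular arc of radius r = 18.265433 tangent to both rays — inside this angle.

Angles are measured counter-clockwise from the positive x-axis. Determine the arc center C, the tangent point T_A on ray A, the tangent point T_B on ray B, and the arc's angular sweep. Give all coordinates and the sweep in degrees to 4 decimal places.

center=(91.9892,83.4251) T_A=(100.5643,67.2977) T_B=(79.1936,96.4596) sweep=163.5297

bisector direction at 36.2351° = (0.806599,0.591099)
center distance |VC| = r/sin(θ/2) = 18.265433/sin(8.2352°) = 127.519743
C = V + |VC|·bis = (91.9892,83.4251)
T_A = V + ((C−V)·d_A)·d_A = V + 126.2048·d_A = (100.5643,67.2977)
T_B = V + ((C−V)·d_B)·d_B = V + 126.2048·d_B = (79.1936,96.4596)
sweep = 180° − θ = 163.5297°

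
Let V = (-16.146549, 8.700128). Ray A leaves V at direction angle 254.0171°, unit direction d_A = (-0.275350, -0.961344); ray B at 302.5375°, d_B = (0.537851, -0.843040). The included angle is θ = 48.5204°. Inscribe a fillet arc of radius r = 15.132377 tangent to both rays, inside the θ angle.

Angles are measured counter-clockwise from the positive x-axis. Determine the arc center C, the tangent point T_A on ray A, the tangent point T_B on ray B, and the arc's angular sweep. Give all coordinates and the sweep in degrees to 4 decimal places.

bisector direction at 278.2773° = (0.143964,-0.989583)
center distance |VC| = r/sin(θ/2) = 15.132377/sin(24.2602°) = 36.829084
C = V + |VC|·bis = (-10.8445,-27.7453)
T_A = V + ((C−V)·d_A)·d_A = V + 33.5767·d_A = (-25.3919,-23.5786)
T_B = V + ((C−V)·d_B)·d_B = V + 33.5767·d_B = (1.9127,-19.6063)
sweep = 180° − θ = 131.4796°

center=(-10.8445,-27.7453) T_A=(-25.3919,-23.5786) T_B=(1.9127,-19.6063) sweep=131.4796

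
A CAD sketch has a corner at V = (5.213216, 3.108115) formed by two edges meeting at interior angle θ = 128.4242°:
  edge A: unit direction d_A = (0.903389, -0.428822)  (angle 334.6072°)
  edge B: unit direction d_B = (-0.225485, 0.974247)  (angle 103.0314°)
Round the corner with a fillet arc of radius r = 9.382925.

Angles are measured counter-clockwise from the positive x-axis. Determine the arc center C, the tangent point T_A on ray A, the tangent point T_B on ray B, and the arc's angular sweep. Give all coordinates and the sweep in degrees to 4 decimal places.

center=(13.3323,9.6405) T_A=(9.3087,1.1641) T_B=(4.1910,7.5248) sweep=51.5758

bisector direction at 38.8193° = (0.779127,0.626866)
center distance |VC| = r/sin(θ/2) = 9.382925/sin(64.2121°) = 10.420717
C = V + |VC|·bis = (13.3323,9.6405)
T_A = V + ((C−V)·d_A)·d_A = V + 4.5334·d_A = (9.3087,1.1641)
T_B = V + ((C−V)·d_B)·d_B = V + 4.5334·d_B = (4.1910,7.5248)
sweep = 180° − θ = 51.5758°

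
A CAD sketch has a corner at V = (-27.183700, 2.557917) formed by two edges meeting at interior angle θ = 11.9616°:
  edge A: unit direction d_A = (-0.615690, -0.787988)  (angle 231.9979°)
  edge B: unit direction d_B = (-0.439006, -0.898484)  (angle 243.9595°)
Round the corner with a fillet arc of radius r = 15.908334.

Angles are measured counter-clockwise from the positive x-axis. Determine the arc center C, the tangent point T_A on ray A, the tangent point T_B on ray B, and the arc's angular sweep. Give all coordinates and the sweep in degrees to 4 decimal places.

bisector direction at 237.9787° = (-0.530234,-0.847851)
center distance |VC| = r/sin(θ/2) = 15.908334/sin(5.9808°) = 152.678200
C = V + |VC|·bis = (-108.1389,-126.8905)
T_A = V + ((C−V)·d_A)·d_A = V + 151.8472·d_A = (-120.6745,-117.0958)
T_B = V + ((C−V)·d_B)·d_B = V + 151.8472·d_B = (-93.8456,-133.8743)
sweep = 180° − θ = 168.0384°

center=(-108.1389,-126.8905) T_A=(-120.6745,-117.0958) T_B=(-93.8456,-133.8743) sweep=168.0384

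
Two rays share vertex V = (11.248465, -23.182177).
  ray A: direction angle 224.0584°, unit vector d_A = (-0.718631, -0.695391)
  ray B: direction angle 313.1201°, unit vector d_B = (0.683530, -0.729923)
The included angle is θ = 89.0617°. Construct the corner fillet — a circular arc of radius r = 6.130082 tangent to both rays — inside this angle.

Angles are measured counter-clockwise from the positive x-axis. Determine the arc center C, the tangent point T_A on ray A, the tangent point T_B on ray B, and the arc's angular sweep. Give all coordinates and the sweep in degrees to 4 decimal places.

center=(11.0333,-31.9206) T_A=(6.7705,-27.5154) T_B=(15.5077,-27.7305) sweep=90.9383

bisector direction at 268.5893° = (-0.024620,-0.999697)
center distance |VC| = r/sin(θ/2) = 6.130082/sin(44.5309°) = 8.741111
C = V + |VC|·bis = (11.0333,-31.9206)
T_A = V + ((C−V)·d_A)·d_A = V + 6.2313·d_A = (6.7705,-27.5154)
T_B = V + ((C−V)·d_B)·d_B = V + 6.2313·d_B = (15.5077,-27.7305)
sweep = 180° − θ = 90.9383°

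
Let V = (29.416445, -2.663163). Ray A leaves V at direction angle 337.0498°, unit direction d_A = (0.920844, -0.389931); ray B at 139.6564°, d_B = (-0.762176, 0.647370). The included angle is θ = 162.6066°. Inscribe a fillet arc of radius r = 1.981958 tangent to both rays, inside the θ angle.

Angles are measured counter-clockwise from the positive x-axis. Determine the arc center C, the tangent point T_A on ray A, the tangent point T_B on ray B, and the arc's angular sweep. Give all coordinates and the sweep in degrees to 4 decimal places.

center=(30.4684,-0.9563) T_A=(29.6956,-2.7814) T_B=(29.1854,-2.4669) sweep=17.3934

bisector direction at 58.3531° = (0.524683,0.851298)
center distance |VC| = r/sin(θ/2) = 1.981958/sin(81.3033°) = 2.005010
C = V + |VC|·bis = (30.4684,-0.9563)
T_A = V + ((C−V)·d_A)·d_A = V + 0.3032·d_A = (29.6956,-2.7814)
T_B = V + ((C−V)·d_B)·d_B = V + 0.3032·d_B = (29.1854,-2.4669)
sweep = 180° − θ = 17.3934°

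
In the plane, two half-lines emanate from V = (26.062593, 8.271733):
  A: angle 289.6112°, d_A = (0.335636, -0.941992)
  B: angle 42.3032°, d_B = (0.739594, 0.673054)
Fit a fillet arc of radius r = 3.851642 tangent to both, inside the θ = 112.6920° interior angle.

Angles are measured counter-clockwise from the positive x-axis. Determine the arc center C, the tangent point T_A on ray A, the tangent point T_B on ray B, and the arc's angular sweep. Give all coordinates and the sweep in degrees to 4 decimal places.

center=(30.5515,7.1490) T_A=(26.9233,5.8562) T_B=(27.9591,9.9976) sweep=67.3080

bisector direction at 345.9572° = (0.970115,-0.242647)
center distance |VC| = r/sin(θ/2) = 3.851642/sin(56.3460°) = 4.627157
C = V + |VC|·bis = (30.5515,7.1490)
T_A = V + ((C−V)·d_A)·d_A = V + 2.5643·d_A = (26.9233,5.8562)
T_B = V + ((C−V)·d_B)·d_B = V + 2.5643·d_B = (27.9591,9.9976)
sweep = 180° − θ = 67.3080°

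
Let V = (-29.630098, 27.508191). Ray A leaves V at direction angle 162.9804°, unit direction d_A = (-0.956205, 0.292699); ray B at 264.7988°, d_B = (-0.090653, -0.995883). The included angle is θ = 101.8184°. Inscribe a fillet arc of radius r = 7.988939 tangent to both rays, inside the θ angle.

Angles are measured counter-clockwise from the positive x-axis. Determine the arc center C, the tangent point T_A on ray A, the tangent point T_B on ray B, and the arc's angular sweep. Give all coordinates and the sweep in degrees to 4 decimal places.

center=(-38.1745,21.7688) T_A=(-35.8362,29.4079) T_B=(-30.2185,21.0446) sweep=78.1816

bisector direction at 213.8896° = (-0.830114,-0.557594)
center distance |VC| = r/sin(θ/2) = 7.988939/sin(50.9092°) = 10.293066
C = V + |VC|·bis = (-38.1745,21.7688)
T_A = V + ((C−V)·d_A)·d_A = V + 6.4903·d_A = (-35.8362,29.4079)
T_B = V + ((C−V)·d_B)·d_B = V + 6.4903·d_B = (-30.2185,21.0446)
sweep = 180° − θ = 78.1816°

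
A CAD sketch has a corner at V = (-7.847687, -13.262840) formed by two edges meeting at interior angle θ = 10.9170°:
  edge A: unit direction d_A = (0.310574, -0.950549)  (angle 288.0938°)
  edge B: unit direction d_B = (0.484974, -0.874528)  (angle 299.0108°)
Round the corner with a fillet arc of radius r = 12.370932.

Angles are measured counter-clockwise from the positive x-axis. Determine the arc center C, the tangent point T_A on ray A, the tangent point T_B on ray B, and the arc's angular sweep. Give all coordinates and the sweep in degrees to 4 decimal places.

bisector direction at 293.5523° = (0.399586,-0.916696)
center distance |VC| = r/sin(θ/2) = 12.370932/sin(5.4585°) = 130.049561
C = V + |VC|·bis = (44.1183,-132.4787)
T_A = V + ((C−V)·d_A)·d_A = V + 129.4598·d_A = (32.3591,-136.3208)
T_B = V + ((C−V)·d_B)·d_B = V + 129.4598·d_B = (54.9370,-126.4791)
sweep = 180° − θ = 169.0830°

center=(44.1183,-132.4787) T_A=(32.3591,-136.3208) T_B=(54.9370,-126.4791) sweep=169.0830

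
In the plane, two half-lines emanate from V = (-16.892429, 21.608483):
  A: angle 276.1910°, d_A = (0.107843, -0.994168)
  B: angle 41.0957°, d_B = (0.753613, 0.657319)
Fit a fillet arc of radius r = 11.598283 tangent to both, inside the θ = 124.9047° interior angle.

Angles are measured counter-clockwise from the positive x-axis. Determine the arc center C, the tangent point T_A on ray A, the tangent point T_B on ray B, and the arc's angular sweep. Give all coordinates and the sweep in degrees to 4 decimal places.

bisector direction at 338.6433° = (0.931332,-0.364172)
center distance |VC| = r/sin(θ/2) = 11.598283/sin(62.4524°) = 13.081363
C = V + |VC|·bis = (-4.7093,16.8446)
T_A = V + ((C−V)·d_A)·d_A = V + 6.0499·d_A = (-16.2400,15.5938)
T_B = V + ((C−V)·d_B)·d_B = V + 6.0499·d_B = (-12.3331,25.5852)
sweep = 180° − θ = 55.0953°

center=(-4.7093,16.8446) T_A=(-16.2400,15.5938) T_B=(-12.3331,25.5852) sweep=55.0953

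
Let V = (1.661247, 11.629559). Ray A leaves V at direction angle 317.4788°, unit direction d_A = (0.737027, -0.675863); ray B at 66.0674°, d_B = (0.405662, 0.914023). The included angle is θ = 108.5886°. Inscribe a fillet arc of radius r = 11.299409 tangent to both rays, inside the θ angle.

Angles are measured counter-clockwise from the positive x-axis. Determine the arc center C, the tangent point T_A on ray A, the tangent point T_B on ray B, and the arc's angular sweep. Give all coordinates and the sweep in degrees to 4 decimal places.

center=(15.2836,14.4687) T_A=(7.6468,6.1408) T_B=(4.9557,19.0525) sweep=71.4114

bisector direction at 11.7731° = (0.978963,0.204036)
center distance |VC| = r/sin(θ/2) = 11.299409/sin(54.2943°) = 13.915092
C = V + |VC|·bis = (15.2836,14.4687)
T_A = V + ((C−V)·d_A)·d_A = V + 8.1212·d_A = (7.6468,6.1408)
T_B = V + ((C−V)·d_B)·d_B = V + 8.1212·d_B = (4.9557,19.0525)
sweep = 180° − θ = 71.4114°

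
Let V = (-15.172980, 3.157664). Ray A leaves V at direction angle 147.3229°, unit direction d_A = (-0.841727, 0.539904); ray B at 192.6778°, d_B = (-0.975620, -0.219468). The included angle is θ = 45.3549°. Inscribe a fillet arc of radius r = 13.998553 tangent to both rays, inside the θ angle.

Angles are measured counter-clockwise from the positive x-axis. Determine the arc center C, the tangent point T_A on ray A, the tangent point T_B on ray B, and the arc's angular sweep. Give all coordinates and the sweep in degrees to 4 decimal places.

center=(-50.9301,9.4624) T_A=(-43.3722,21.2453) T_B=(-47.8578,-4.1949) sweep=134.6451

bisector direction at 170.0004° = (-0.984809,0.173642)
center distance |VC| = r/sin(θ/2) = 13.998553/sin(22.6775°) = 36.308675
C = V + |VC|·bis = (-50.9301,9.4624)
T_A = V + ((C−V)·d_A)·d_A = V + 33.5016·d_A = (-43.3722,21.2453)
T_B = V + ((C−V)·d_B)·d_B = V + 33.5016·d_B = (-47.8578,-4.1949)
sweep = 180° − θ = 134.6451°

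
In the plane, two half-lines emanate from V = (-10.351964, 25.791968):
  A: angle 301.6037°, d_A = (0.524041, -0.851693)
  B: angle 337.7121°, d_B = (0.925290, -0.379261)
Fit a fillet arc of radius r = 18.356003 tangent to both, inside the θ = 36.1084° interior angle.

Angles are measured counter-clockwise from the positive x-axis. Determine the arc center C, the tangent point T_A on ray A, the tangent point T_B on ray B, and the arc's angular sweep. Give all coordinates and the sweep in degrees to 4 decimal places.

bisector direction at 319.6579° = (0.762193,-0.647350)
center distance |VC| = r/sin(θ/2) = 18.356003/sin(18.0542°) = 59.228862
C = V + |VC|·bis = (34.7919,-12.5498)
T_A = V + ((C−V)·d_A)·d_A = V + 56.3127·d_A = (19.1582,-22.1691)
T_B = V + ((C−V)·d_B)·d_B = V + 56.3127·d_B = (41.7536,4.4348)
sweep = 180° − θ = 143.8916°

center=(34.7919,-12.5498) T_A=(19.1582,-22.1691) T_B=(41.7536,4.4348) sweep=143.8916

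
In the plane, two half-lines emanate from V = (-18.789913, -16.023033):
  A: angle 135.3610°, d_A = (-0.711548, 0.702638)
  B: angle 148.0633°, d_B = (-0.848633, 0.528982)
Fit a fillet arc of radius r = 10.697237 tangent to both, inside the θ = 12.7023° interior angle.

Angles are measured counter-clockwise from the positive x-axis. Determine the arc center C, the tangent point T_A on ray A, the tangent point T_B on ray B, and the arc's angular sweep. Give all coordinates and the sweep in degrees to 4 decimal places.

center=(-94.6914,43.8942) T_A=(-87.1751,51.5058) T_B=(-100.3500,34.8162) sweep=167.2977

bisector direction at 141.7121° = (-0.784908,0.619613)
center distance |VC| = r/sin(θ/2) = 10.697237/sin(6.3511°) = 96.701149
C = V + |VC|·bis = (-94.6914,43.8942)
T_A = V + ((C−V)·d_A)·d_A = V + 96.1077·d_A = (-87.1751,51.5058)
T_B = V + ((C−V)·d_B)·d_B = V + 96.1077·d_B = (-100.3500,34.8162)
sweep = 180° − θ = 167.2977°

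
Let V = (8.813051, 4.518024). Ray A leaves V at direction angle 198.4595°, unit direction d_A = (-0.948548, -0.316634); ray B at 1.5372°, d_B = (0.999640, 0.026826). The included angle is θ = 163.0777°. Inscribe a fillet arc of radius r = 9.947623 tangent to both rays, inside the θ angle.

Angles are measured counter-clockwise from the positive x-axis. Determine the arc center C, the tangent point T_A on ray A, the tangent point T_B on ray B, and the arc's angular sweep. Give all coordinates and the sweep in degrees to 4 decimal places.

bisector direction at 279.9984° = (0.173620,-0.984813)
center distance |VC| = r/sin(θ/2) = 9.947623/sin(81.5388°) = 10.057086
C = V + |VC|·bis = (10.5592,-5.3863)
T_A = V + ((C−V)·d_A)·d_A = V + 1.4798·d_A = (7.4094,4.0495)
T_B = V + ((C−V)·d_B)·d_B = V + 1.4798·d_B = (10.2923,4.5577)
sweep = 180° − θ = 16.9223°

center=(10.5592,-5.3863) T_A=(7.4094,4.0495) T_B=(10.2923,4.5577) sweep=16.9223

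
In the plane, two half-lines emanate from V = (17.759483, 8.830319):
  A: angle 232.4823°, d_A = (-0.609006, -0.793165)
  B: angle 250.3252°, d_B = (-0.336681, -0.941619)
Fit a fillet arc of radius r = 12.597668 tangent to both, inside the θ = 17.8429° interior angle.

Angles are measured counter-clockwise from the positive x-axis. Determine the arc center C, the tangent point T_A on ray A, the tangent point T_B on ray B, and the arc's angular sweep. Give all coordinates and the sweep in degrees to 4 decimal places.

center=(-21.1215,-62.4936) T_A=(-31.1136,-54.8216) T_B=(-9.2593,-66.7350) sweep=162.1571

bisector direction at 241.4038° = (-0.478634,-0.878014)
center distance |VC| = r/sin(θ/2) = 12.597668/sin(8.9215°) = 81.233224
C = V + |VC|·bis = (-21.1215,-62.4936)
T_A = V + ((C−V)·d_A)·d_A = V + 80.2505·d_A = (-31.1136,-54.8216)
T_B = V + ((C−V)·d_B)·d_B = V + 80.2505·d_B = (-9.2593,-66.7350)
sweep = 180° − θ = 162.1571°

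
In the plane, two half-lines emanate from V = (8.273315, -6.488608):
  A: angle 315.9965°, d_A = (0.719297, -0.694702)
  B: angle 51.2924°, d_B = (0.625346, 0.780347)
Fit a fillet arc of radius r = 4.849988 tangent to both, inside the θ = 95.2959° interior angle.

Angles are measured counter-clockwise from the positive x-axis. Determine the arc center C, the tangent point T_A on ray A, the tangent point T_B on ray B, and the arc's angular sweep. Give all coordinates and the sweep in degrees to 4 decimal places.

center=(14.8228,-6.0714) T_A=(11.4535,-9.5600) T_B=(11.0381,-3.0385) sweep=84.7041

bisector direction at 3.6445° = (0.997978,0.063565)
center distance |VC| = r/sin(θ/2) = 4.849988/sin(47.6480°) = 6.562734
C = V + |VC|·bis = (14.8228,-6.0714)
T_A = V + ((C−V)·d_A)·d_A = V + 4.4212·d_A = (11.4535,-9.5600)
T_B = V + ((C−V)·d_B)·d_B = V + 4.4212·d_B = (11.0381,-3.0385)
sweep = 180° − θ = 84.7041°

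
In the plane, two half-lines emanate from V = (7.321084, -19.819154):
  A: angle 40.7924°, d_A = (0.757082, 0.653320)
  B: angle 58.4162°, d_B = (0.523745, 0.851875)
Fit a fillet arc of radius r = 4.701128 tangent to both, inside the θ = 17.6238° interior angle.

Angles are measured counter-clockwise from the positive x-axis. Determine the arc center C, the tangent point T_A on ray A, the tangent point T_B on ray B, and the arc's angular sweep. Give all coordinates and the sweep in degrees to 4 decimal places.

center=(27.2088,3.5524) T_A=(30.2802,-0.0067) T_B=(23.2041,6.0146) sweep=162.3762

bisector direction at 49.6043° = (0.648063,0.761587)
center distance |VC| = r/sin(θ/2) = 4.701128/sin(8.8119°) = 30.688000
C = V + |VC|·bis = (27.2088,3.5524)
T_A = V + ((C−V)·d_A)·d_A = V + 30.3258·d_A = (30.2802,-0.0067)
T_B = V + ((C−V)·d_B)·d_B = V + 30.3258·d_B = (23.2041,6.0146)
sweep = 180° − θ = 162.3762°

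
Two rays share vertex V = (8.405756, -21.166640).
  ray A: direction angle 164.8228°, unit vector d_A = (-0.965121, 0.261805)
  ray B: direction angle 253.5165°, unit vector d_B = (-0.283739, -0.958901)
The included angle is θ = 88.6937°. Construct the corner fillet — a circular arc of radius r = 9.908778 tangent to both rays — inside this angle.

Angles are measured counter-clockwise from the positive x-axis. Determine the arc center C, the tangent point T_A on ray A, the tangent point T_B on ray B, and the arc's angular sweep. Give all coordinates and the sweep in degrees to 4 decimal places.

center=(-3.9721,-28.0758) T_A=(-1.3780,-18.5126) T_B=(5.5294,-30.8873) sweep=91.3063

bisector direction at 209.1697° = (-0.873180,-0.487397)
center distance |VC| = r/sin(θ/2) = 9.908778/sin(44.3469°) = 14.175643
C = V + |VC|·bis = (-3.9721,-28.0758)
T_A = V + ((C−V)·d_A)·d_A = V + 10.1373·d_A = (-1.3780,-18.5126)
T_B = V + ((C−V)·d_B)·d_B = V + 10.1373·d_B = (5.5294,-30.8873)
sweep = 180° − θ = 91.3063°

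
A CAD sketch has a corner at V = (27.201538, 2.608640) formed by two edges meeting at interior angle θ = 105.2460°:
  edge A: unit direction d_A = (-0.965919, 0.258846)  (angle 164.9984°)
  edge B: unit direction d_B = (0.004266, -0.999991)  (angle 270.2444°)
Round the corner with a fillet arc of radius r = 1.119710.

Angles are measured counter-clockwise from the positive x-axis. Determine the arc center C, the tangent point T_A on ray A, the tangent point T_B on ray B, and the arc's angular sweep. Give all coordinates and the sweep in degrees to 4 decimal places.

center=(26.0855,1.7485) T_A=(26.3753,2.8300) T_B=(27.2052,1.7533) sweep=74.7540

bisector direction at 217.6214° = (-0.792062,-0.610441)
center distance |VC| = r/sin(θ/2) = 1.119710/sin(52.6230°) = 1.409046
C = V + |VC|·bis = (26.0855,1.7485)
T_A = V + ((C−V)·d_A)·d_A = V + 0.8554·d_A = (26.3753,2.8300)
T_B = V + ((C−V)·d_B)·d_B = V + 0.8554·d_B = (27.2052,1.7533)
sweep = 180° − θ = 74.7540°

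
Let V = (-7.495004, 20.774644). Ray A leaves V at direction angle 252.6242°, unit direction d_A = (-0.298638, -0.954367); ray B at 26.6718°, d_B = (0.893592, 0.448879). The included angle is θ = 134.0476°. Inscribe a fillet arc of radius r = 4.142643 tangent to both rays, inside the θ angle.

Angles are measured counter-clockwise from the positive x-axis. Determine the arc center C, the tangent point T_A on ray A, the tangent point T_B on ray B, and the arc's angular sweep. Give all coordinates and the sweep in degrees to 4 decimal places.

center=(-4.0659,17.8612) T_A=(-8.0195,19.0984) T_B=(-5.9255,21.5631) sweep=45.9524

bisector direction at 319.6480° = (0.762081,-0.647482)
center distance |VC| = r/sin(θ/2) = 4.142643/sin(67.0238°) = 4.499610
C = V + |VC|·bis = (-4.0659,17.8612)
T_A = V + ((C−V)·d_A)·d_A = V + 1.7564·d_A = (-8.0195,19.0984)
T_B = V + ((C−V)·d_B)·d_B = V + 1.7564·d_B = (-5.9255,21.5631)
sweep = 180° − θ = 45.9524°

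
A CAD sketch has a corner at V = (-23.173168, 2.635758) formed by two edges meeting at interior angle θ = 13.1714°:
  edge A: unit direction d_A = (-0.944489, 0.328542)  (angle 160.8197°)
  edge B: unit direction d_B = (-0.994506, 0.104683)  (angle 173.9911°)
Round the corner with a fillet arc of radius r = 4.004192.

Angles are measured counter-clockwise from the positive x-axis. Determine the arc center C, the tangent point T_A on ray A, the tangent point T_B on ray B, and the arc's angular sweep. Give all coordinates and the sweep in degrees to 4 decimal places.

center=(-57.2465,10.2487) T_A=(-55.9309,14.0306) T_B=(-57.6656,6.2665) sweep=166.8286

bisector direction at 167.4054° = (-0.975937,0.218051)
center distance |VC| = r/sin(θ/2) = 4.004192/sin(6.5857°) = 34.913412
C = V + |VC|·bis = (-57.2465,10.2487)
T_A = V + ((C−V)·d_A)·d_A = V + 34.6830·d_A = (-55.9309,14.0306)
T_B = V + ((C−V)·d_B)·d_B = V + 34.6830·d_B = (-57.6656,6.2665)
sweep = 180° − θ = 166.8286°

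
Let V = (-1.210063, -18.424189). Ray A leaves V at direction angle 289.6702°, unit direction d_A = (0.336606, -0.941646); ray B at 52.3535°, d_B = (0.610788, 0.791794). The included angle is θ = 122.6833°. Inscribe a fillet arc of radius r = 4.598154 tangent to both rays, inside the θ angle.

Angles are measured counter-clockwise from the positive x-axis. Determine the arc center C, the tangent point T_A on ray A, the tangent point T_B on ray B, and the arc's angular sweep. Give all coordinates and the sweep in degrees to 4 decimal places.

bisector direction at 351.0119° = (0.987721,-0.156230)
center distance |VC| = r/sin(θ/2) = 4.598154/sin(61.3417°) = 5.240091
C = V + |VC|·bis = (3.9657,-19.2428)
T_A = V + ((C−V)·d_A)·d_A = V + 2.5131·d_A = (-0.3641,-20.7906)
T_B = V + ((C−V)·d_B)·d_B = V + 2.5131·d_B = (0.3249,-16.4344)
sweep = 180° − θ = 57.3167°

center=(3.9657,-19.2428) T_A=(-0.3641,-20.7906) T_B=(0.3249,-16.4344) sweep=57.3167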